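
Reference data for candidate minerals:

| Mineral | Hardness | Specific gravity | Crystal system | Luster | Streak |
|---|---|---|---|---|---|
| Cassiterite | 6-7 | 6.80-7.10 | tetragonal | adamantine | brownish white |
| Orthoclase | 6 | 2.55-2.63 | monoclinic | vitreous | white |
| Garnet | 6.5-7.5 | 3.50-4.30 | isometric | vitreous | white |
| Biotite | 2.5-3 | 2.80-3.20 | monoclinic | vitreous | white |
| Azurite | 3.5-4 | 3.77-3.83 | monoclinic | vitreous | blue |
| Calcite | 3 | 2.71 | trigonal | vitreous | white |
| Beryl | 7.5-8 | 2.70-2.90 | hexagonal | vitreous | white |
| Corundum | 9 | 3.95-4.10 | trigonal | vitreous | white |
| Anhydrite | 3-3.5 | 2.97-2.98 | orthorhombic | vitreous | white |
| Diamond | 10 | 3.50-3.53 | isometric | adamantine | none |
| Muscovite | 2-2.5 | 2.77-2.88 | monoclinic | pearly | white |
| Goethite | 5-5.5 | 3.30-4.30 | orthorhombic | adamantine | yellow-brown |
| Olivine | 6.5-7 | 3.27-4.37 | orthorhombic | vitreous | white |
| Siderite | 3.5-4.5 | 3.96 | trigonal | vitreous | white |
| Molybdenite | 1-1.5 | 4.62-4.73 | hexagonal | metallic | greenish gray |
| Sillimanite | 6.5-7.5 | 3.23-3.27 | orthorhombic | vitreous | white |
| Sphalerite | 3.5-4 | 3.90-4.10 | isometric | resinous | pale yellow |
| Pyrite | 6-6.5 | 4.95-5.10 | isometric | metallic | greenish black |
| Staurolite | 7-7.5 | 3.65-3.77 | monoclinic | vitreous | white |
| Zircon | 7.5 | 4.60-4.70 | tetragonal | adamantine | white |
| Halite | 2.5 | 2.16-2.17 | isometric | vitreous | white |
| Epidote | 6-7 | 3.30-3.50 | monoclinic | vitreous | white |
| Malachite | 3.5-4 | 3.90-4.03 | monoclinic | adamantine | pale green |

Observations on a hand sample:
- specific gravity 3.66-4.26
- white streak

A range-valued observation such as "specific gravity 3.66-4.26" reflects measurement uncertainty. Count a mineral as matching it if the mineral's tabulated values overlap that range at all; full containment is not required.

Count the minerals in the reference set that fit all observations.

5

Specific gravity 3.66-4.26 — only Garnet, Azurite, Corundum, Goethite, Olivine, Siderite, Sphalerite, Staurolite, Malachite remain.
White streak is inconsistent with Azurite, Goethite, Sphalerite, Malachite.
The minerals that satisfy all observations are Corundum, Garnet, Olivine, Siderite, Staurolite.
That is 5 minerals.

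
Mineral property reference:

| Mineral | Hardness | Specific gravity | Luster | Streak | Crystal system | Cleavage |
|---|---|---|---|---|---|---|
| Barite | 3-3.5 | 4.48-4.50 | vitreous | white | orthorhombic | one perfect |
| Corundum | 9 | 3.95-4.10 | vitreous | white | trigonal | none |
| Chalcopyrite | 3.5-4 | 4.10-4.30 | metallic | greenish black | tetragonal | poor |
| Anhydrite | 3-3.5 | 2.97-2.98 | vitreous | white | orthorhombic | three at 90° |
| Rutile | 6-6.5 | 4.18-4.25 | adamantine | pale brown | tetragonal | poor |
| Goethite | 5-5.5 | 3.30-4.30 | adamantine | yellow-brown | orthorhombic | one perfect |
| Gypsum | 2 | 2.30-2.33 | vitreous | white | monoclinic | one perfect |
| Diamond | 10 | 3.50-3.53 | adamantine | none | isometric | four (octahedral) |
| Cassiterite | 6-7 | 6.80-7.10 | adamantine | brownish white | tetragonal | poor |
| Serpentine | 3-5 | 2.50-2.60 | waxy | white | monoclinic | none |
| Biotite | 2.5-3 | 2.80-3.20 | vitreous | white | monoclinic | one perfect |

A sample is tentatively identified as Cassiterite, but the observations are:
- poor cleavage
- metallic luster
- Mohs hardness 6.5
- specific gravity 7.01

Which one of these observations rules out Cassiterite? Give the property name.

Poor cleavage: Cassiterite has cleavage poor — consistent.
Metallic luster: Cassiterite has adamantine luster — does not match.
Mohs hardness 6.5: Cassiterite has hardness 6-7 — consistent.
Specific gravity 7.01: Cassiterite has SG 6.80-7.10 — consistent.
Only the luster is inconsistent.

luster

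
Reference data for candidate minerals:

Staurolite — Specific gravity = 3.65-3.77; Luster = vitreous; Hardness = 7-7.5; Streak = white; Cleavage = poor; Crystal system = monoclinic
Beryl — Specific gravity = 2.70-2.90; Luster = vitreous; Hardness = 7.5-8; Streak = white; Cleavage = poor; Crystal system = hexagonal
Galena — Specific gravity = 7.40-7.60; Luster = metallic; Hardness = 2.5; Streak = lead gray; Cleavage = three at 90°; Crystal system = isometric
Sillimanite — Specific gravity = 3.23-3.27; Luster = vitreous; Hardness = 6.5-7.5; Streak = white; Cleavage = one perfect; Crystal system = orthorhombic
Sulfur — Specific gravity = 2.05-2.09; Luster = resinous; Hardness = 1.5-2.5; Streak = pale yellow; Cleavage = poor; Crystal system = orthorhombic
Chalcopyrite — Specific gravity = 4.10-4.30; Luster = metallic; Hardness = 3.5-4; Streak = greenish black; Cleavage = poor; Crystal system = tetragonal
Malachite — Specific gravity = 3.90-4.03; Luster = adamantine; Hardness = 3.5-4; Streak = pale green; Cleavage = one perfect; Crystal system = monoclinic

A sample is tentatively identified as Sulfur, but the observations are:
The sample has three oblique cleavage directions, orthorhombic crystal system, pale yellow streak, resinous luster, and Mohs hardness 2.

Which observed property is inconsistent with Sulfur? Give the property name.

Three oblique cleavage directions: Sulfur has cleavage poor — outside the reference range.
Orthorhombic crystal system: Sulfur has orthorhombic system — agrees.
Pale yellow streak: Sulfur has pale yellow streak — agrees.
Resinous luster: Sulfur has resinous luster — agrees.
Mohs hardness 2: Sulfur has hardness 1.5-2.5 — agrees.
Only the cleavage is inconsistent.

cleavage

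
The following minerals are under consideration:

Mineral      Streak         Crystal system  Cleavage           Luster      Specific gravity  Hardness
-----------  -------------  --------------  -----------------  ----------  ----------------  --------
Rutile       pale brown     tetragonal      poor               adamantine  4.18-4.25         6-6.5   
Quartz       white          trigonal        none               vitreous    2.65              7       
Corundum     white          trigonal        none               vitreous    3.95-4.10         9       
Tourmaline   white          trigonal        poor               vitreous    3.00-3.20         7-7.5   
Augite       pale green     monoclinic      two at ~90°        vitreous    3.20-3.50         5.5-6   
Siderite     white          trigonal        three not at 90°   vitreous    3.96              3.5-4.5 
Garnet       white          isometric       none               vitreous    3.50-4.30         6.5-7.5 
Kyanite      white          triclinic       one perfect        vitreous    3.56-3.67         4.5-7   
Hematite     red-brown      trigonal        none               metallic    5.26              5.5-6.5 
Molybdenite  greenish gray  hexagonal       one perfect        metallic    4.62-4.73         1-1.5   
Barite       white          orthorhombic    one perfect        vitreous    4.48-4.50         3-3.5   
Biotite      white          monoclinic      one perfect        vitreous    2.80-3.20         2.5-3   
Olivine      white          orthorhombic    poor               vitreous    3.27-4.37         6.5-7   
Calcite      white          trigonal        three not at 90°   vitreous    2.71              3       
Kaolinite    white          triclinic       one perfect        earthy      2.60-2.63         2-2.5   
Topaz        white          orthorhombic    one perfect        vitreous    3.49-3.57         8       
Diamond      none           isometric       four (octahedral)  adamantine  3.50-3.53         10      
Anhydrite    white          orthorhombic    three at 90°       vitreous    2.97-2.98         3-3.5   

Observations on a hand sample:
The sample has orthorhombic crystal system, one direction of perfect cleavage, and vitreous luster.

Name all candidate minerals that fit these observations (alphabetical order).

Orthorhombic crystal system: leaves Barite, Olivine, Topaz, Anhydrite.
One direction of perfect cleavage rules out Olivine, Anhydrite.
Vitreous luster: every remaining candidate is consistent.
Remaining candidates: Barite, Topaz.

Barite, Topaz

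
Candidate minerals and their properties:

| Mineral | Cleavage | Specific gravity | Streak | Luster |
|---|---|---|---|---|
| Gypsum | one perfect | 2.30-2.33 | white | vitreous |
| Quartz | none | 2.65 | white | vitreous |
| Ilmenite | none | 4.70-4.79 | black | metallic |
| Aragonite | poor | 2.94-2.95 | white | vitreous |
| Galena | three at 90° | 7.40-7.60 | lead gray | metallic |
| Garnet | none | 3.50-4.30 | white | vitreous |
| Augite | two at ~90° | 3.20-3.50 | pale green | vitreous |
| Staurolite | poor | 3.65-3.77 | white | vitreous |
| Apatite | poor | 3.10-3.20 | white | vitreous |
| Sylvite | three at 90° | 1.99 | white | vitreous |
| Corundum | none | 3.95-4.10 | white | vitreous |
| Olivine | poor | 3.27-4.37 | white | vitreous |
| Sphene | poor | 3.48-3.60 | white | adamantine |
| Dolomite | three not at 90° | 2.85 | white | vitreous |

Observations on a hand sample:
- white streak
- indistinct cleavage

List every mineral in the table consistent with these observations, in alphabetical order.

White streak eliminates Ilmenite, Galena, Augite.
Indistinct cleavage: Aragonite, Staurolite, Apatite, Olivine, Sphene remain.
Remaining candidates: Apatite, Aragonite, Olivine, Sphene, Staurolite.

Apatite, Aragonite, Olivine, Sphene, Staurolite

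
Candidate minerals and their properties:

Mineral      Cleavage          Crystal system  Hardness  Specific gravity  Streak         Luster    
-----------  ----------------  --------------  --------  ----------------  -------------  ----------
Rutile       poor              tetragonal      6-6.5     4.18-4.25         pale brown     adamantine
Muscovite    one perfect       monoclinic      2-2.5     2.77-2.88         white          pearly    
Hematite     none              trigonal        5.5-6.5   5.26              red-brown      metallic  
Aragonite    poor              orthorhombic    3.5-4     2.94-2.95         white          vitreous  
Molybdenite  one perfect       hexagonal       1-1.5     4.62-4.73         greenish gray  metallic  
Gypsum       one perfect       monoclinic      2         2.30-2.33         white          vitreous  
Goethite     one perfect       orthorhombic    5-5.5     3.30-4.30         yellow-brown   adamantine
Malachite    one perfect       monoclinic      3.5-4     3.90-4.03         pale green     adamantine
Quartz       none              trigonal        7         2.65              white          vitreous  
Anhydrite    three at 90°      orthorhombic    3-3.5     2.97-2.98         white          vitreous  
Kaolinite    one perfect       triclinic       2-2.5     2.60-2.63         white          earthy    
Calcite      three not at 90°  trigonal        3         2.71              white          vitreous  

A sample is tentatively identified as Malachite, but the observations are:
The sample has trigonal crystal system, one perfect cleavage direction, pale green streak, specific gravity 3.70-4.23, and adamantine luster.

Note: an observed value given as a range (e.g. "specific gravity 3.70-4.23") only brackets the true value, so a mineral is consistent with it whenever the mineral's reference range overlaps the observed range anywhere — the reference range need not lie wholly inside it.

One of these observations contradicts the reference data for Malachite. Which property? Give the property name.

Trigonal crystal system: Malachite has monoclinic system — outside the reference range.
One perfect cleavage direction: Malachite has cleavage one perfect — agrees.
Pale green streak: Malachite has pale green streak — agrees.
Specific gravity 3.70-4.23: Malachite has SG 3.90-4.03 — agrees.
Adamantine luster: Malachite has adamantine luster — agrees.
Only the crystal system is inconsistent.

crystal system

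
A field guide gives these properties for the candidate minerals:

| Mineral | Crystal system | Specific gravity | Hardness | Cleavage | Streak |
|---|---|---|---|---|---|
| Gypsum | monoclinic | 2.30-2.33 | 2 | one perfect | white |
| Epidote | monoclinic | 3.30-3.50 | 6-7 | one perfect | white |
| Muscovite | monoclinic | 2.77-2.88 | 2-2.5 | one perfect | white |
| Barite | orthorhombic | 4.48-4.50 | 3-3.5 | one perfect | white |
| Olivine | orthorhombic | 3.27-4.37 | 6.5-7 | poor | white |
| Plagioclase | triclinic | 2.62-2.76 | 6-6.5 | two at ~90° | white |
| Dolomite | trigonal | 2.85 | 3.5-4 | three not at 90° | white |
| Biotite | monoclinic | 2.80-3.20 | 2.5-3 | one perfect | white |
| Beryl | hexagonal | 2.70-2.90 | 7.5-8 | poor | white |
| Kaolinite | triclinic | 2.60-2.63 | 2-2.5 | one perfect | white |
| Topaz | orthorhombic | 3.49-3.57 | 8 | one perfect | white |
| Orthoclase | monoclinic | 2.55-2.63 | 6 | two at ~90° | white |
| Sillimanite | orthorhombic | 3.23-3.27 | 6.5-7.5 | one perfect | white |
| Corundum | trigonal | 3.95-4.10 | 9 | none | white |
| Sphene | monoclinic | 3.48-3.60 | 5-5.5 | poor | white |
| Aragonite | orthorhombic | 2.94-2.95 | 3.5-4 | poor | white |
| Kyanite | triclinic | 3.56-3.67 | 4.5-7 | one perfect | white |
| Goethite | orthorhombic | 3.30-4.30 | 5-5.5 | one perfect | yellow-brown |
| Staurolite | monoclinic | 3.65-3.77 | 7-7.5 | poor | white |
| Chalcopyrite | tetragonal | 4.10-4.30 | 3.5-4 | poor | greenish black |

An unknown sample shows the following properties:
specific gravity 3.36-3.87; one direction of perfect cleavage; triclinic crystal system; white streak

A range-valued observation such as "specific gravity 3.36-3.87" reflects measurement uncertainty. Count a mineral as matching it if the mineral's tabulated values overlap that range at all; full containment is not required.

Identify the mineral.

Kyanite

Specific gravity 3.36-3.87 — narrows the field to Epidote, Olivine, Topaz, Sphene, Kyanite, Goethite, Staurolite.
One direction of perfect cleavage excludes Olivine, Sphene, Staurolite.
Triclinic crystal system — leaves Kyanite.
White streak — every remaining candidate is consistent.
The only mineral consistent with every observation is Kyanite.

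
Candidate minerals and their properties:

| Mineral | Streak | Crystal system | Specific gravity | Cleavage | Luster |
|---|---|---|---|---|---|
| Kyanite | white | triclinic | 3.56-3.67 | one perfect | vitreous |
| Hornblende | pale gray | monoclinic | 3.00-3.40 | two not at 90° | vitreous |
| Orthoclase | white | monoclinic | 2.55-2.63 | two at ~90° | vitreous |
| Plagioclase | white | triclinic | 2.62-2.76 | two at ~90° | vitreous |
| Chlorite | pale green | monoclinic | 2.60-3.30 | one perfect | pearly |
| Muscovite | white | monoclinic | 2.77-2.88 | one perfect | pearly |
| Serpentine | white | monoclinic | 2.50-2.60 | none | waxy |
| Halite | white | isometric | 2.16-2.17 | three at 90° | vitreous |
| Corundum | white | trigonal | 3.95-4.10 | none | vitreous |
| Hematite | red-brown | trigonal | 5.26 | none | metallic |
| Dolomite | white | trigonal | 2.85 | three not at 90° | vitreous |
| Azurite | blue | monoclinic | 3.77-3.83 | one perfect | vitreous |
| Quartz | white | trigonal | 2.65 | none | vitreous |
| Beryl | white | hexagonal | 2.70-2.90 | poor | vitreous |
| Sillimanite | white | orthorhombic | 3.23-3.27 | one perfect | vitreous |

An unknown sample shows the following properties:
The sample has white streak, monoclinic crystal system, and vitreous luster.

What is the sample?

White streak eliminates Hornblende, Chlorite, Hematite, Azurite.
Monoclinic crystal system — only Orthoclase, Muscovite, Serpentine remain.
Vitreous luster — leaves Orthoclase.
Only Orthoclase satisfies all observations.

Orthoclase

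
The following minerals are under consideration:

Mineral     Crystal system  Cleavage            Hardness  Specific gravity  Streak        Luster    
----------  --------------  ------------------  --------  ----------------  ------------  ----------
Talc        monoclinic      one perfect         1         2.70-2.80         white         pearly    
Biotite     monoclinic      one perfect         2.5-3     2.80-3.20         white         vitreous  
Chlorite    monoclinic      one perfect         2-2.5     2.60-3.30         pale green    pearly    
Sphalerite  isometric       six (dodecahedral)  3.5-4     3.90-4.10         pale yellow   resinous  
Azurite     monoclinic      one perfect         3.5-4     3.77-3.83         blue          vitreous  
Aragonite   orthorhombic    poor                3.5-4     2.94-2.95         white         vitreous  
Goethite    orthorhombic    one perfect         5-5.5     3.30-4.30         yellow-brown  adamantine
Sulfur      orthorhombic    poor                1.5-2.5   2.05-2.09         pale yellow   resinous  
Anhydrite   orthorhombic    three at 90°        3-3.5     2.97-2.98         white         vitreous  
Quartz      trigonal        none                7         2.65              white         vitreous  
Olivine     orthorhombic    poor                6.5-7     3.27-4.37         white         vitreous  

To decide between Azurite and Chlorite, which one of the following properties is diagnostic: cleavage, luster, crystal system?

Cleavage: both one perfect — shared.
Luster: Azurite vitreous, Chlorite pearly — these differ.
Crystal system: both monoclinic — shared.
Only luster differs between Azurite and Chlorite among the listed tests.

luster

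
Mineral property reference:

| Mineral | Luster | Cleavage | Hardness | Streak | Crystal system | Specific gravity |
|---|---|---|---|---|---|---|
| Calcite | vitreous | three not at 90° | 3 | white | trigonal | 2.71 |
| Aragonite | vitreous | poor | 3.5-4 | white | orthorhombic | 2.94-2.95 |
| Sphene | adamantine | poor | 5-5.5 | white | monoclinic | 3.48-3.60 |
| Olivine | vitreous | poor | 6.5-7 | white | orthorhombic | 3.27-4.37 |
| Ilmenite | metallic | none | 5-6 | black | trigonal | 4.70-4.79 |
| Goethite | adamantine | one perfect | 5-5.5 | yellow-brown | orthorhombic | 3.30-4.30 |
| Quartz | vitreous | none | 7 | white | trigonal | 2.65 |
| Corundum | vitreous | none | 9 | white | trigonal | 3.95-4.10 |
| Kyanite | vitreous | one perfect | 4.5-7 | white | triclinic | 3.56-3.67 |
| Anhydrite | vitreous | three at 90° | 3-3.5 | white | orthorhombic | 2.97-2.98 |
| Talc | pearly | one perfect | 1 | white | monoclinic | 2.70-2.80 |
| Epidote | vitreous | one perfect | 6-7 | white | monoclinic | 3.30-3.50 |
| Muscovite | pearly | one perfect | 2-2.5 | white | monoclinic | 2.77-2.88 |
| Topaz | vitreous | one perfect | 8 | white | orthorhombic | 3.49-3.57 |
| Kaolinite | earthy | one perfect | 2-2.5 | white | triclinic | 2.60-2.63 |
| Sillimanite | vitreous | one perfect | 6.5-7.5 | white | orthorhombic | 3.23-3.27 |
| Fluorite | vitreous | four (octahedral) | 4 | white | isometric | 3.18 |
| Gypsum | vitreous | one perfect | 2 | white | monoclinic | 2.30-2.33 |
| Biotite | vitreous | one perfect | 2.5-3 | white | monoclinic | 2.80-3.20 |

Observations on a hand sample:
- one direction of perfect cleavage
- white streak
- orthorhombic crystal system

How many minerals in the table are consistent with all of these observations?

2

One direction of perfect cleavage: narrows the field to Goethite, Kyanite, Talc, Epidote, Muscovite, Topaz, Kaolinite, Sillimanite, Gypsum, Biotite.
White streak eliminates Goethite.
Orthorhombic crystal system: only Topaz, Sillimanite remain.
Consistent with every observation: Sillimanite, Topaz.
That is 2 minerals.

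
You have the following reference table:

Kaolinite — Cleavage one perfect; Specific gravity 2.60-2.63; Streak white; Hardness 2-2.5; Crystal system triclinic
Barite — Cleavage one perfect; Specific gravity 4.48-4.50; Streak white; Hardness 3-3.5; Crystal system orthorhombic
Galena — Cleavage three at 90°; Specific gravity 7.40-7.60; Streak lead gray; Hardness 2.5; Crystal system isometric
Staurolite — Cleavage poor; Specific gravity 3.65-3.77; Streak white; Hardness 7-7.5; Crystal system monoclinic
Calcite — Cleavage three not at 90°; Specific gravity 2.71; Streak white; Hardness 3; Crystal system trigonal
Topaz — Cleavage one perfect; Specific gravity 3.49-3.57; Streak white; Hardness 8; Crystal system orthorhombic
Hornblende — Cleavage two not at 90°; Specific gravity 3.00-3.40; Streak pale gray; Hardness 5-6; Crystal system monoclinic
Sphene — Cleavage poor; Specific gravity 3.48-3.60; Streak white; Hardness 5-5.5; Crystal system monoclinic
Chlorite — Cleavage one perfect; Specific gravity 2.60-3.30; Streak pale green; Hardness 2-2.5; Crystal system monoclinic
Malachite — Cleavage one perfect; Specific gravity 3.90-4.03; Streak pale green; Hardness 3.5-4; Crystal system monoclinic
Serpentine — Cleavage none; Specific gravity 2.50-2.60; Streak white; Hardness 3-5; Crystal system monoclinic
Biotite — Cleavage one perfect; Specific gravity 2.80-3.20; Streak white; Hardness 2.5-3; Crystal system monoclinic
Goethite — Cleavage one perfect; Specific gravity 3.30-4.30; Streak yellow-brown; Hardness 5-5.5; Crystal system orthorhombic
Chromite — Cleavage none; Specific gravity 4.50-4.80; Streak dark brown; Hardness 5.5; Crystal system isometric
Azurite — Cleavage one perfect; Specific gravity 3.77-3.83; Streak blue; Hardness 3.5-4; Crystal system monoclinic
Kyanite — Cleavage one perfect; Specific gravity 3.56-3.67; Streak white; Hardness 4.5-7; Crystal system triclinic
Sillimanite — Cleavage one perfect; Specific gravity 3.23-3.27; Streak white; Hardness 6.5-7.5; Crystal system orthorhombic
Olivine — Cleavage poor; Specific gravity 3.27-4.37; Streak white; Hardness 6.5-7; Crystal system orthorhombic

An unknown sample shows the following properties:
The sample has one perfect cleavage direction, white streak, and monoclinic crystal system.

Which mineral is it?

Biotite

One perfect cleavage direction: only Kaolinite, Barite, Topaz, Chlorite, Malachite, Biotite, Goethite, Azurite, Kyanite, Sillimanite remain.
White streak eliminates Chlorite, Malachite, Goethite, Azurite.
Monoclinic crystal system: leaves Biotite.
Biotite is the sole remaining match.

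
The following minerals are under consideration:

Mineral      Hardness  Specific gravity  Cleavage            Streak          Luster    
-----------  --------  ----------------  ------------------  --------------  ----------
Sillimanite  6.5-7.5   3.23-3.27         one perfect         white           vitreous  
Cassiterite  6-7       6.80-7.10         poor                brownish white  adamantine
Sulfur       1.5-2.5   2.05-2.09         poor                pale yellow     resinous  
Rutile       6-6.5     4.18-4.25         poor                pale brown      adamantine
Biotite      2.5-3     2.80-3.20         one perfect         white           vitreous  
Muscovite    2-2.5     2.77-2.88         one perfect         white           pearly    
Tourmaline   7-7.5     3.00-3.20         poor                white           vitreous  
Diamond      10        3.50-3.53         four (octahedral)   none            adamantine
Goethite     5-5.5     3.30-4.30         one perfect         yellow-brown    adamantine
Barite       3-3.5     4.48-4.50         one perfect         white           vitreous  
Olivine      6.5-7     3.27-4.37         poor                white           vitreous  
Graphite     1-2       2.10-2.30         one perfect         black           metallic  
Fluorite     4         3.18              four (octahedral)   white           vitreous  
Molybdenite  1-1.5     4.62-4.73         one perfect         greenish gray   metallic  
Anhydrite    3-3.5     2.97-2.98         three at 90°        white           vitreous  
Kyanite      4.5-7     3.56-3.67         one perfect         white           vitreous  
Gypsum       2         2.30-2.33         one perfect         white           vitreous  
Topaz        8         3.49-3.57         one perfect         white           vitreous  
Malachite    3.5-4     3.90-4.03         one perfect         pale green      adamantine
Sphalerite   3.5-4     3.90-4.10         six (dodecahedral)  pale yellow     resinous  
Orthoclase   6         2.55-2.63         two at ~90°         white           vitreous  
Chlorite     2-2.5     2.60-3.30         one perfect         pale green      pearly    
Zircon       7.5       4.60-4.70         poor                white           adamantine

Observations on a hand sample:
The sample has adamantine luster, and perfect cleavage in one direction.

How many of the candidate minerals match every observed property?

Adamantine luster — Cassiterite, Rutile, Diamond, Goethite, Malachite, Zircon remain.
Perfect cleavage in one direction — leaves Goethite, Malachite.
Remaining candidates: Goethite, Malachite.
That is 2 minerals.

2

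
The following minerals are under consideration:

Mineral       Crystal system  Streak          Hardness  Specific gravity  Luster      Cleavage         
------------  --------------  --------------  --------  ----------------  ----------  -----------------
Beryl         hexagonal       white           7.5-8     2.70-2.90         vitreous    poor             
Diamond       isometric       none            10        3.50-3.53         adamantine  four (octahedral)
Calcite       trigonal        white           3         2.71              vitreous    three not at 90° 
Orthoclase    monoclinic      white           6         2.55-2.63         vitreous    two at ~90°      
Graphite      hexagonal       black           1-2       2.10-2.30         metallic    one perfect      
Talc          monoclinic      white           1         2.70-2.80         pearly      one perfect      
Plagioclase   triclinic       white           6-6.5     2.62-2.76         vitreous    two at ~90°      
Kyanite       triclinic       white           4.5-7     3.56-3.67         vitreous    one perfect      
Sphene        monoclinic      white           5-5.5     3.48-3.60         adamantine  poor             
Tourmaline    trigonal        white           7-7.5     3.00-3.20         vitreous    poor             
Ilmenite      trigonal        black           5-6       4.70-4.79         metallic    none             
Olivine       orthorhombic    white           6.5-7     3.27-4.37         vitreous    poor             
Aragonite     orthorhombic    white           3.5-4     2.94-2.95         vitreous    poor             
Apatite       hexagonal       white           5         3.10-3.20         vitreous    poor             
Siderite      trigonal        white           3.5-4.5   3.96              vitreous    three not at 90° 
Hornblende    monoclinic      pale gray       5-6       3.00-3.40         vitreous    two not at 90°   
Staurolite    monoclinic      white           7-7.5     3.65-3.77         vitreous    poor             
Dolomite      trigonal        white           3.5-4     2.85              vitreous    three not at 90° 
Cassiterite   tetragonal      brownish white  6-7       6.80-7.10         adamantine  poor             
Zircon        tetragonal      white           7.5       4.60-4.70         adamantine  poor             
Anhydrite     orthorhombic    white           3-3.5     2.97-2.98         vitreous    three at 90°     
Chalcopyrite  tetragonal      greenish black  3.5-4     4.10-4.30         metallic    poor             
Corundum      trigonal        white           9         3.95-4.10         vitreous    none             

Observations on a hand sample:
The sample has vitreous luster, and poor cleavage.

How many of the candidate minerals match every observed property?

6

Vitreous luster — Beryl, Calcite, Orthoclase, Plagioclase, Kyanite, Tourmaline, Olivine, Aragonite, Apatite, Siderite, Hornblende, Staurolite, Dolomite, Anhydrite, Corundum remain.
Poor cleavage — only Beryl, Tourmaline, Olivine, Aragonite, Apatite, Staurolite remain.
Consistent with every observation: Apatite, Aragonite, Beryl, Olivine, Staurolite, Tourmaline.
That is 6 minerals.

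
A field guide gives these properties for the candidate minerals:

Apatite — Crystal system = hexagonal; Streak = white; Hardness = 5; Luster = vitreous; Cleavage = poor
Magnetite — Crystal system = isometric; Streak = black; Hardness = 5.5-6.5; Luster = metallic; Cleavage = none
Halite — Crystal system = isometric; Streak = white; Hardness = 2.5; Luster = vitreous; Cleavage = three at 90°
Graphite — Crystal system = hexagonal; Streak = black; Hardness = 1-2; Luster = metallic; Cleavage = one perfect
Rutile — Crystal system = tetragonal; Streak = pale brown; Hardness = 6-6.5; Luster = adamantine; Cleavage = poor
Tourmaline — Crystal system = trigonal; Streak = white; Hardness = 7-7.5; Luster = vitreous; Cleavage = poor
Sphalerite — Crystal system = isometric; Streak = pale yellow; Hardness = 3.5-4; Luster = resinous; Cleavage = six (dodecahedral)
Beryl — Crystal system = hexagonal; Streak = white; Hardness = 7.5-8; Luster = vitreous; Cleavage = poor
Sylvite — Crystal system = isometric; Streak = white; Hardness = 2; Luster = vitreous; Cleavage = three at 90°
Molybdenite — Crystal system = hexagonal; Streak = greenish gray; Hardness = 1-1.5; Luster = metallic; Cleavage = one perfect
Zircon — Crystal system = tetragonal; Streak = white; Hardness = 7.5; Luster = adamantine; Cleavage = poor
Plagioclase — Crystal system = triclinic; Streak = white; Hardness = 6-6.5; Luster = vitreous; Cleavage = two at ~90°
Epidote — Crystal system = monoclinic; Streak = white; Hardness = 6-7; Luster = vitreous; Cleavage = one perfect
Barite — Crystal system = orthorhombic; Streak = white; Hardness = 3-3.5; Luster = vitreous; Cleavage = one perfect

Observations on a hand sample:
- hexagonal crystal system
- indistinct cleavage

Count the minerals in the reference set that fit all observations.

Hexagonal crystal system — narrows the field to Apatite, Graphite, Beryl, Molybdenite.
Indistinct cleavage rules out Graphite, Molybdenite.
Consistent with every observation: Apatite, Beryl.
That is 2 minerals.

2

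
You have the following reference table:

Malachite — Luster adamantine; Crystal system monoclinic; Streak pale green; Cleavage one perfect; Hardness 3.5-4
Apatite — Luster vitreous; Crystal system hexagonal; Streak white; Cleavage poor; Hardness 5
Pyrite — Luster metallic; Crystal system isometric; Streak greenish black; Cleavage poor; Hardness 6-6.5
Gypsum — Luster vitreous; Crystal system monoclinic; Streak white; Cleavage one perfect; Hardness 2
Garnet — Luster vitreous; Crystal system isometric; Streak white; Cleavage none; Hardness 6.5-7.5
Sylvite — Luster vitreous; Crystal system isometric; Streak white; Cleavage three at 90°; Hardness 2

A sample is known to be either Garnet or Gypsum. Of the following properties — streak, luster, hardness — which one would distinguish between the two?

Streak: both white — shared.
Luster: both vitreous — shared.
Hardness: Garnet 6.5-7.5, Gypsum 2 — different.
Of the listed properties, hardness is the one that separates them.

hardness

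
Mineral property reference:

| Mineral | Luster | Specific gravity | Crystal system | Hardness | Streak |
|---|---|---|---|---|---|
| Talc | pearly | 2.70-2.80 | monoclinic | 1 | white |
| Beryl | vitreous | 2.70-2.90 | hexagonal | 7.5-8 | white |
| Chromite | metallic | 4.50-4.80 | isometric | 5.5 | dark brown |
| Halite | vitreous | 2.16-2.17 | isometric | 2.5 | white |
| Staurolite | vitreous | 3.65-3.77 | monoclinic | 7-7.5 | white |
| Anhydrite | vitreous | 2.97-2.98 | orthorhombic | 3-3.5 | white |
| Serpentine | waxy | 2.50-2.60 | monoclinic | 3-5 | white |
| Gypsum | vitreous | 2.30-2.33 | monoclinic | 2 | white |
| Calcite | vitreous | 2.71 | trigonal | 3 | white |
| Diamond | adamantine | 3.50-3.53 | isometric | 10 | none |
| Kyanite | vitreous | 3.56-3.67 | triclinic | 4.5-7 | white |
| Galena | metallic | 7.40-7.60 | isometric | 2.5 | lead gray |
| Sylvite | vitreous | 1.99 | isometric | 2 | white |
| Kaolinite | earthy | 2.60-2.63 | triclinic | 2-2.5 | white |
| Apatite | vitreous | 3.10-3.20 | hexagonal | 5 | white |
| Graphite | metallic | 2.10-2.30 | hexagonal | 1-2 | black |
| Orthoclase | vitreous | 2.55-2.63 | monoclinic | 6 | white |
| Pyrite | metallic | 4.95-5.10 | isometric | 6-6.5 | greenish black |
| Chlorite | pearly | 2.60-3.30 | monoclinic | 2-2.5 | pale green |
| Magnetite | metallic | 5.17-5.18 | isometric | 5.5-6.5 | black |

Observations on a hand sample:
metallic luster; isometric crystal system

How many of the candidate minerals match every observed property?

Metallic luster — only Chromite, Galena, Graphite, Pyrite, Magnetite remain.
Isometric crystal system excludes Graphite.
The minerals that satisfy all observations are Chromite, Galena, Magnetite, Pyrite.
That is 4 minerals.

4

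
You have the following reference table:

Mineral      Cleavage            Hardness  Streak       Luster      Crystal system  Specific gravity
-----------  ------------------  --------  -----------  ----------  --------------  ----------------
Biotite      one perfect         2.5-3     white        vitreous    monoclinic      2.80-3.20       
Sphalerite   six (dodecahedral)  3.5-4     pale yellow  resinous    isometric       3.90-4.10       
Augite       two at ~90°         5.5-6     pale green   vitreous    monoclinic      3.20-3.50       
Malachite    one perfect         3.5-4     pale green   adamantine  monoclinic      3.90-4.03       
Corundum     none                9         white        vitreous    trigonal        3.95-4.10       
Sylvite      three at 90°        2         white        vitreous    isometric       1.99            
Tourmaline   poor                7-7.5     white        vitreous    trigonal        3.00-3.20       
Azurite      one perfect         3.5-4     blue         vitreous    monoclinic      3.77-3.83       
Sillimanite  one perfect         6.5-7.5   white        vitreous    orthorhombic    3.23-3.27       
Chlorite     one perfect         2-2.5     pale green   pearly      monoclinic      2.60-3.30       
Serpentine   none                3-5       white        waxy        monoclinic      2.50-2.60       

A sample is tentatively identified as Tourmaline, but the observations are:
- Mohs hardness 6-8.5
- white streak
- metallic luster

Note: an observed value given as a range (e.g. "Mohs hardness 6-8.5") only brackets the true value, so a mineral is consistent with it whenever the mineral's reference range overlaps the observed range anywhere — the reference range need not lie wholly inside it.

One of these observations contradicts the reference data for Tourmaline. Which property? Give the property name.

luster

Mohs hardness 6-8.5: Tourmaline has hardness 7-7.5 — matches.
White streak: Tourmaline has white streak — matches.
Metallic luster: Tourmaline has vitreous luster — inconsistent.
The luster is the one property that does not fit.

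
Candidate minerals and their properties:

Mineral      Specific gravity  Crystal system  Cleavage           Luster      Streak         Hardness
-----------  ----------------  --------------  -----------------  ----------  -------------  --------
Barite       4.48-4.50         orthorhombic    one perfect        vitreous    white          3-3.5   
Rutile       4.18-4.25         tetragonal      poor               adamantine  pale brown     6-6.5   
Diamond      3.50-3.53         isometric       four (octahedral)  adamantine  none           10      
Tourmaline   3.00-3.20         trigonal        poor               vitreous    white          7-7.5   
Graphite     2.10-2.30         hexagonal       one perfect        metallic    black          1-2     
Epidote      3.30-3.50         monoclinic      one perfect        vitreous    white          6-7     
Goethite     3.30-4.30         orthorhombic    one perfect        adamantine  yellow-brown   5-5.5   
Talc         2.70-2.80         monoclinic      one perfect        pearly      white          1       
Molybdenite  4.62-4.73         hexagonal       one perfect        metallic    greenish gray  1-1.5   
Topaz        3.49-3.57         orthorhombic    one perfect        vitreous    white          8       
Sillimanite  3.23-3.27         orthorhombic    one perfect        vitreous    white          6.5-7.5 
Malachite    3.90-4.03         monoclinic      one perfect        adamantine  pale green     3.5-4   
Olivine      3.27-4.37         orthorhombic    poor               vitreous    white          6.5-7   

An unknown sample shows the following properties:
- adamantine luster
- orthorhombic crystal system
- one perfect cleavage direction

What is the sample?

Adamantine luster: only Rutile, Diamond, Goethite, Malachite remain.
Orthorhombic crystal system: only Goethite remains.
One perfect cleavage direction: every remaining candidate is consistent.
Goethite is the sole remaining match.

Goethite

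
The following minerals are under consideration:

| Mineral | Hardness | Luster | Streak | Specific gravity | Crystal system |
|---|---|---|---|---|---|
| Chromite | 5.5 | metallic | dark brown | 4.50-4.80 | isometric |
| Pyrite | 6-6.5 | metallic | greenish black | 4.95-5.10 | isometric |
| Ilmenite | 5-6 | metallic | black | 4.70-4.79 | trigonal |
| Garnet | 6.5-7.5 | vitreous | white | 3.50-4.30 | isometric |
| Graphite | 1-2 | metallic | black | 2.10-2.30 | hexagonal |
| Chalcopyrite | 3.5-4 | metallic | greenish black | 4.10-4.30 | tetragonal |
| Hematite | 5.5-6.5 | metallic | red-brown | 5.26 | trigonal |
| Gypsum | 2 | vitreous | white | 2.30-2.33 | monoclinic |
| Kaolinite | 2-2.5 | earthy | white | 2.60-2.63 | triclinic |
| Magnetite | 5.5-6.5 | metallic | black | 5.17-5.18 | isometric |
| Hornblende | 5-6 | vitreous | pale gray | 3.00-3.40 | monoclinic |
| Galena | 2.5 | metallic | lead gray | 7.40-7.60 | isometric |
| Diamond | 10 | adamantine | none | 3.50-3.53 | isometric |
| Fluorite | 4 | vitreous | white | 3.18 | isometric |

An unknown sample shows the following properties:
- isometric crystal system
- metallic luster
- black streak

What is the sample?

Isometric crystal system — leaves Chromite, Pyrite, Garnet, Magnetite, Galena, Diamond, Fluorite.
Metallic luster rules out Garnet, Diamond, Fluorite.
Black streak — Magnetite remains.
Magnetite is the sole remaining match.

Magnetite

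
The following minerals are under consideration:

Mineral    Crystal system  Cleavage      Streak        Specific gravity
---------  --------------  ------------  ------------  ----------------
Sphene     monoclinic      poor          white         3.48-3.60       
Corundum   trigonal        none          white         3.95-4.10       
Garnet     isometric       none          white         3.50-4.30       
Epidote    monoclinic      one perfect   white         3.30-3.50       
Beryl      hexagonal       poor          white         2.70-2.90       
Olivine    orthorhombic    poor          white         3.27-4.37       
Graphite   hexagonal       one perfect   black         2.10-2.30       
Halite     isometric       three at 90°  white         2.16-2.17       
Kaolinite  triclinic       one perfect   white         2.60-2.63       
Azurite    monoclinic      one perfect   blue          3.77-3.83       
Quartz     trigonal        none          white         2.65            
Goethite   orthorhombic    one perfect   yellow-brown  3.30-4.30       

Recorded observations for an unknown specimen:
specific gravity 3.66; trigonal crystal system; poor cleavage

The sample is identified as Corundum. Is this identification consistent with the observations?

Specific gravity 3.66 — Corundum has SG 3.95-4.10; which does not match.
Trigonal crystal system — matches Corundum (trigonal system).
Poor cleavage — Corundum has cleavage none; which does not match.
2 of the observed properties are inconsistent with Corundum.

No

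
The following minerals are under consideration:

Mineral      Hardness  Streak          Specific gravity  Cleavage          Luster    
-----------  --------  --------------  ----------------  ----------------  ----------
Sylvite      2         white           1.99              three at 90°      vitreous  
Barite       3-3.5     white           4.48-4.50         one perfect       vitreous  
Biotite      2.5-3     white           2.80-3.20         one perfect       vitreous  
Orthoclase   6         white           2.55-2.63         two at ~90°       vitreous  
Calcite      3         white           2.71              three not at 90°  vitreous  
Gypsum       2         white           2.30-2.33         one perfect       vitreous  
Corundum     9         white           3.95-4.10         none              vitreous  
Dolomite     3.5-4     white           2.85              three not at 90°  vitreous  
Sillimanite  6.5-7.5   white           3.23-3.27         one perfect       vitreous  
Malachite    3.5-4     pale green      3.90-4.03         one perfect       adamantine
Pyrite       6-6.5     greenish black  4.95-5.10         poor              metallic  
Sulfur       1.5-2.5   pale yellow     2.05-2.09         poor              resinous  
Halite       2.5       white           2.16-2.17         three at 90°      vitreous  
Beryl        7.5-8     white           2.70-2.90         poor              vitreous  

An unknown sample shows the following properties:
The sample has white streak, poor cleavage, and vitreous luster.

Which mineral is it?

Beryl

White streak rules out Malachite, Pyrite, Sulfur.
Poor cleavage — leaves Beryl.
Vitreous luster — all remaining candidates fit.
Beryl is the sole remaining match.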